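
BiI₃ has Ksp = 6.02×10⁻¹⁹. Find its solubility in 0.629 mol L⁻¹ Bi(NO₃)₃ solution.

3.28×10⁻⁷ M

BiI₃(s) ⇌ Bi³⁺(aq) + 3 I⁻(aq)
The solution already contains Bi³⁺ at 0.629 mol L⁻¹. Let s be the molar solubility of BiI₃.
[Bi³⁺] ≈ 0.629 mol L⁻¹ (common ion dominates); [I⁻] = 3s.
Ksp = [Bi³⁺][I⁻]^3 = (0.629)(3s)^3
(3s)^3 = 6.02×10⁻¹⁹ / (0.629) = 9.57×10⁻¹⁹
s = 3.28×10⁻⁷ mol L⁻¹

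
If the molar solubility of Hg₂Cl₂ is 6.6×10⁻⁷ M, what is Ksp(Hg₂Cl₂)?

Hg₂Cl₂(s) ⇌ Hg₂²⁺(aq) + 2 Cl⁻(aq)
With molar solubility s: [Hg₂²⁺] = s, [Cl⁻] = 2s.
Ksp = [Hg₂²⁺][Cl⁻]^2 = s · (2s)^2 = 4s^3
Ksp = 4 × (6.6×10⁻⁷)^3 = 1.1×10⁻¹⁸

Ksp = 1.1×10⁻¹⁸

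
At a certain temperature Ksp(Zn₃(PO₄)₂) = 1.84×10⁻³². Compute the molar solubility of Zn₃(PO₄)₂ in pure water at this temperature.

Zn₃(PO₄)₂(s) ⇌ 3 Zn²⁺(aq) + 2 PO₄³⁻(aq)
If s mol/L of Zn₃(PO₄)₂ dissolves, [Zn²⁺] = 3s and [PO₄³⁻] = 2s.
Ksp = [Zn²⁺]^3[PO₄³⁻]^2 = (3s)^3 · (2s)^2 = 108s^5
108s^5 = 1.84×10⁻³²  ⇒  s^5 = 1.70×10⁻³⁴
s = (1.70×10⁻³⁴)^(1/5) = 1.76×10⁻⁷ M

1.76×10⁻⁷ M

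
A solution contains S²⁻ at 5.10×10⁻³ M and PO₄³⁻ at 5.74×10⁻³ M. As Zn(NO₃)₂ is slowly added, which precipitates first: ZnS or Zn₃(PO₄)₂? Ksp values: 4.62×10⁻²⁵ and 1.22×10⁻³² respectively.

A salt starts to precipitate once the ion product Q reaches its Ksp.
For ZnS: [Zn²⁺] = (Ksp/[S²⁻]) = 9.06×10⁻²³ M
For Zn₃(PO₄)₂: [Zn²⁺] = (Ksp/[PO₄³⁻]^2)^(1/3) = 7.18×10⁻¹⁰ M
The smaller threshold [Zn²⁺] is reached first, so ZnS precipitates first.

ZnS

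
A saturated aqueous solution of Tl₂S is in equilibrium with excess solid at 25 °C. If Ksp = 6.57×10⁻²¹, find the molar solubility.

1.18×10⁻⁷ M

Tl₂S(s) ⇌ 2 Tl⁺(aq) + S²⁻(aq)
Let s be the molar solubility. Then [Tl⁺] = 2s and [S²⁻] = s.
Ksp = [Tl⁺]^2[S²⁻] = (2s)^2 · s = 4s^3
4s^3 = 6.57×10⁻²¹  ⇒  s^3 = 1.64×10⁻²¹
s = (1.64×10⁻²¹)^(1/3) = 1.18×10⁻⁷ M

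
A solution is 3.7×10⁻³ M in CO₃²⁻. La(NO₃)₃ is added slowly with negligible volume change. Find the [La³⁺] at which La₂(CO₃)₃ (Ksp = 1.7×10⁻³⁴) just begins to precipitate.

Precipitation begins when Q = Ksp.
La₂(CO₃)₃(s) ⇌ 2 La³⁺(aq) + 3 CO₃²⁻(aq)
Ksp = [La³⁺]^2[CO₃²⁻]^3 = [La³⁺]^2(3.7×10⁻³)^3
[La³⁺]^2 = 1.7×10⁻³⁴ / (3.7×10⁻³)^3 = 3.4×10⁻²⁷
[La³⁺] = 5.8×10⁻¹⁴ M

5.8×10⁻¹⁴ M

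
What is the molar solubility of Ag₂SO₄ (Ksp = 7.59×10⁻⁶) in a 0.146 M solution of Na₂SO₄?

3.61×10⁻³ M

Ag₂SO₄(s) ⇌ 2 Ag⁺(aq) + SO₄²⁻(aq)
With SO₄²⁻ already at 0.146 M and s small, take [SO₄²⁻] ≈ 0.146 M and [Ag⁺] = 2s.
Ksp = [Ag⁺]^2[SO₄²⁻] = (2s)^2(0.146)
(2s)^2 = 7.59×10⁻⁶ / (0.146) = 5.20×10⁻⁵
s = 3.61×10⁻³ M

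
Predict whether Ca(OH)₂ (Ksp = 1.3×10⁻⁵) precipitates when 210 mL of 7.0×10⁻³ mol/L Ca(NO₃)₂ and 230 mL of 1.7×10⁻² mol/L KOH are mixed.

No

The combined volume is 440 mL.
[Ca²⁺] = (7.0×10⁻³)(210)/440 = 3.3×10⁻³ mol/L
[OH⁻] = (1.7×10⁻²)(230)/440 = 8.9×10⁻³ mol/L
Q = [Ca²⁺][OH⁻]^2 = 2.6×10⁻⁷
Q = 2.6×10⁻⁷ < Ksp = 1.3×10⁻⁵, so the solution is unsaturated and no precipitate forms.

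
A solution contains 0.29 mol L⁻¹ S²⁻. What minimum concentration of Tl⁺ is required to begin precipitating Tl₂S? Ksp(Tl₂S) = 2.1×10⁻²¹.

Precipitation of each salt begins when its ion product equals Ksp.
Tl₂S(s) ⇌ 2 Tl⁺(aq) + S²⁻(aq)
Ksp = [Tl⁺]^2[S²⁻] = [Tl⁺]^2(0.29)
[Tl⁺]^2 = 2.1×10⁻²¹ / (0.29) = 7.2×10⁻²¹
[Tl⁺] = 8.5×10⁻¹¹ mol L⁻¹

8.5×10⁻¹¹ M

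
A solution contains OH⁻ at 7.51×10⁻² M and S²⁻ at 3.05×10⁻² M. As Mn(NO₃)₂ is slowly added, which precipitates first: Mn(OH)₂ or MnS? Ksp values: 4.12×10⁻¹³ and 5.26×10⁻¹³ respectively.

The threshold for precipitation is Q = Ksp.
For Mn(OH)₂: [Mn²⁺] = (Ksp/[OH⁻]^2) = 7.30×10⁻¹¹ M
For MnS: [Mn²⁺] = (Ksp/[S²⁻]) = 1.72×10⁻¹¹ M
The smaller threshold [Mn²⁺] is reached first, so MnS precipitates first.

MnS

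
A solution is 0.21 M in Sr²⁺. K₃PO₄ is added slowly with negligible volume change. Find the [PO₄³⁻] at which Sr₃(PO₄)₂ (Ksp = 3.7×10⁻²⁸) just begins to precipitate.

Each salt precipitates once Q = Ksp for that salt.
Sr₃(PO₄)₂(s) ⇌ 3 Sr²⁺(aq) + 2 PO₄³⁻(aq)
Ksp = [Sr²⁺]^3[PO₄³⁻]^2 = [PO₄³⁻]^2(0.21)^3
[PO₄³⁻]^2 = 3.7×10⁻²⁸ / (0.21)^3 = 4.0×10⁻²⁶
[PO₄³⁻] = 2.0×10⁻¹³ M

2.0×10⁻¹³ M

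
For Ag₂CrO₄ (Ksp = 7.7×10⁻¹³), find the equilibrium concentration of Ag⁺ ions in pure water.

Ag₂CrO₄(s) ⇌ 2 Ag⁺(aq) + CrO₄²⁻(aq)
If s mol/L of Ag₂CrO₄ dissolves, [Ag⁺] = 2s and [CrO₄²⁻] = s.
Ksp = [Ag⁺]^2[CrO₄²⁻] = (2s)^2 · s = 4s^3 = 7.7×10⁻¹³
s = 5.8×10⁻⁵ M
[Ag⁺] = 2s = 1.2×10⁻⁴ M

1.2×10⁻⁴ M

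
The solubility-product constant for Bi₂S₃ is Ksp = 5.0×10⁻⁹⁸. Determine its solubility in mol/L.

1.4×10⁻²⁰ M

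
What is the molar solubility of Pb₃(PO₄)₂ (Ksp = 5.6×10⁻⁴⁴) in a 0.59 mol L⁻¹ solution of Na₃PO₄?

Pb₃(PO₄)₂(s) ⇌ 3 Pb²⁺(aq) + 2 PO₄³⁻(aq)
With PO₄³⁻ already at 0.59 mol L⁻¹ and s small, take [PO₄³⁻] ≈ 0.59 mol L⁻¹ and [Pb²⁺] = 3s.
Ksp = [Pb²⁺]^3[PO₄³⁻]^2 = (3s)^3(0.59)^2
(3s)^3 = 5.6×10⁻⁴⁴ / (0.59)^2 = 1.6×10⁻⁴³
s = 1.8×10⁻¹⁵ mol L⁻¹

1.8×10⁻¹⁵ M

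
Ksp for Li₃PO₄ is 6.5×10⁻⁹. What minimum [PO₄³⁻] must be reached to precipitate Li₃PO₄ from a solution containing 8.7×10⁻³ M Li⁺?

9.9×10⁻³ M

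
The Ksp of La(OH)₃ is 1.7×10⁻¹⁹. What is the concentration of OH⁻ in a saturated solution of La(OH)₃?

La(OH)₃(s) ⇌ La³⁺(aq) + 3 OH⁻(aq)
Let s be the molar solubility. Then [La³⁺] = s and [OH⁻] = 3s.
Ksp = [La³⁺][OH⁻]^3 = s · (3s)^3 = 27s^4 = 1.7×10⁻¹⁹
s = 8.9×10⁻⁶ mol L⁻¹
[OH⁻] = 3s = 2.7×10⁻⁵ mol L⁻¹

2.7×10⁻⁵ M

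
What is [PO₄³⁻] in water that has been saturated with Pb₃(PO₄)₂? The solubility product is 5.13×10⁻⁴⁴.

Pb₃(PO₄)₂(s) ⇌ 3 Pb²⁺(aq) + 2 PO₄³⁻(aq)
If s mol/L of Pb₃(PO₄)₂ dissolves, [Pb²⁺] = 3s and [PO₄³⁻] = 2s.
Ksp = [Pb²⁺]^3[PO₄³⁻]^2 = (3s)^3 · (2s)^2 = 108s^5 = 5.13×10⁻⁴⁴
s = 8.62×10⁻¹⁰ mol/L
[PO₄³⁻] = 2s = 1.72×10⁻⁹ mol/L

1.72×10⁻⁹ M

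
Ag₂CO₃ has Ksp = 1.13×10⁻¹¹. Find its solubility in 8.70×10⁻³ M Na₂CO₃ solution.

1.80×10⁻⁵ M

Ag₂CO₃(s) ⇌ 2 Ag⁺(aq) + CO₃²⁻(aq)
Let s be the solubility of Ag₂CO₃ here. The common ion gives [CO₃²⁻] ≈ 8.70×10⁻³ M, and [Ag⁺] = 2s.
Ksp = [Ag⁺]^2[CO₃²⁻] = (2s)^2(8.70×10⁻³)
(2s)^2 = 1.13×10⁻¹¹ / (8.70×10⁻³) = 1.30×10⁻⁹
s = 1.80×10⁻⁵ M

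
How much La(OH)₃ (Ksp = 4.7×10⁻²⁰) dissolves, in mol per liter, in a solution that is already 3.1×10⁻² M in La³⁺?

La(OH)₃(s) ⇌ La³⁺(aq) + 3 OH⁻(aq)
The solution already contains La³⁺ at 3.1×10⁻² M. Let s be the molar solubility of La(OH)₃.
[La³⁺] ≈ 3.1×10⁻² M (common ion dominates); [OH⁻] = 3s.
Ksp = [La³⁺][OH⁻]^3 = (3.1×10⁻²)(3s)^3
(3s)^3 = 4.7×10⁻²⁰ / (3.1×10⁻²) = 1.5×10⁻¹⁸
s = 3.8×10⁻⁷ M

3.8×10⁻⁷ M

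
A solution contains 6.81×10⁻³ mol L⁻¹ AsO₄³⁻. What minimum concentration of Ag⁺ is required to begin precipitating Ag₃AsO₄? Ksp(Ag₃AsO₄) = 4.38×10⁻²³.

1.86×10⁻⁷ M

Precipitation begins when Q = Ksp.
Ag₃AsO₄(s) ⇌ 3 Ag⁺(aq) + AsO₄³⁻(aq)
Ksp = [Ag⁺]^3[AsO₄³⁻] = [Ag⁺]^3(6.81×10⁻³)
[Ag⁺]^3 = 4.38×10⁻²³ / (6.81×10⁻³) = 6.43×10⁻²¹
[Ag⁺] = 1.86×10⁻⁷ mol L⁻¹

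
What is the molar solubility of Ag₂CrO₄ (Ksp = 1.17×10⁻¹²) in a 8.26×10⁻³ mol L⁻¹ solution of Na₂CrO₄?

Ag₂CrO₄(s) ⇌ 2 Ag⁺(aq) + CrO₄²⁻(aq)
CrO₄²⁻ is already present at 8.26×10⁻³ mol L⁻¹. If s mol/L of Ag₂CrO₄ dissolves, [Ag⁺] = 2s while [CrO₄²⁻] ≈ 8.26×10⁻³ mol L⁻¹.
Ksp = [Ag⁺]^2[CrO₄²⁻] = (2s)^2(8.26×10⁻³)
(2s)^2 = 1.17×10⁻¹² / (8.26×10⁻³) = 1.42×10⁻¹⁰
s = 5.95×10⁻⁶ mol L⁻¹

5.95×10⁻⁶ M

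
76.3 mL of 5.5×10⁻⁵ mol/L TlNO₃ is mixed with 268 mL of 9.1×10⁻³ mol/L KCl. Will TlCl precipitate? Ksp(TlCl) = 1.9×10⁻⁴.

No

After mixing, V = 76.3 mL + 268 mL = 344.3 mL.
[Tl⁺] = (5.5×10⁻⁵)(76.3)/344.3 = 1.2×10⁻⁵ mol/L
[Cl⁻] = (9.1×10⁻³)(268)/344.3 = 7.1×10⁻³ mol/L
Q = [Tl⁺][Cl⁻] = 8.6×10⁻⁸
Since Q (8.6×10⁻⁸) is less than Ksp (1.9×10⁻⁴), no TlCl precipitates.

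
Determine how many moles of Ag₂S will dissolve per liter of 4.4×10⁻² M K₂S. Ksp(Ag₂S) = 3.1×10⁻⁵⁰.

4.2×10⁻²⁵ M

Ag₂S(s) ⇌ 2 Ag⁺(aq) + S²⁻(aq)
S²⁻ is already present at 4.4×10⁻² M. If s mol/L of Ag₂S dissolves, [Ag⁺] = 2s while [S²⁻] ≈ 4.4×10⁻² M.
Ksp = [Ag⁺]^2[S²⁻] = (2s)^2(4.4×10⁻²)
(2s)^2 = 3.1×10⁻⁵⁰ / (4.4×10⁻²) = 7.0×10⁻⁴⁹
s = 4.2×10⁻²⁵ M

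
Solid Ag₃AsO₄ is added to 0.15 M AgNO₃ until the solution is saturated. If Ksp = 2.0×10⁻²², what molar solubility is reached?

Ag₃AsO₄(s) ⇌ 3 Ag⁺(aq) + AsO₄³⁻(aq)
Let s be the solubility of Ag₃AsO₄ here. The common ion gives [Ag⁺] ≈ 0.15 M, and [AsO₄³⁻] = s.
Ksp = [Ag⁺]^3[AsO₄³⁻] = (0.15)^3s
s = 2.0×10⁻²² / (0.15)^3 = 5.9×10⁻²⁰
s = 5.9×10⁻²⁰ M

5.9×10⁻²⁰ M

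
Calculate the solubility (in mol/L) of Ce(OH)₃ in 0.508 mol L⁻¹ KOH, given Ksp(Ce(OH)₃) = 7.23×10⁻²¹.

5.52×10⁻²⁰ M

Ce(OH)₃(s) ⇌ Ce³⁺(aq) + 3 OH⁻(aq)
With OH⁻ already at 0.508 mol L⁻¹ and s small, take [OH⁻] ≈ 0.508 mol L⁻¹ and [Ce³⁺] = s.
Ksp = [Ce³⁺][OH⁻]^3 = s(0.508)^3
s = 7.23×10⁻²¹ / (0.508)^3 = 5.52×10⁻²⁰
s = 5.52×10⁻²⁰ mol L⁻¹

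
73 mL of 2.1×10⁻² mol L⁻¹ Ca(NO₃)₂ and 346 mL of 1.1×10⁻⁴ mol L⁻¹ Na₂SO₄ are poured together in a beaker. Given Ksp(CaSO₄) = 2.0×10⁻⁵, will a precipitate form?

The combined volume is 419 mL.
[Ca²⁺] = (2.1×10⁻²)(73)/419 = 3.7×10⁻³ mol L⁻¹
[SO₄²⁻] = (1.1×10⁻⁴)(346)/419 = 9.1×10⁻⁵ mol L⁻¹
Q = [Ca²⁺][SO₄²⁻] = 3.3×10⁻⁷
Q < Ksp (3.3×10⁻⁷ vs 2.0×10⁻⁵); the solution remains unsaturated and no precipitate forms.

No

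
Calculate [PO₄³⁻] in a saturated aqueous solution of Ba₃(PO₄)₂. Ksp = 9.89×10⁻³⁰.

Ba₃(PO₄)₂(s) ⇌ 3 Ba²⁺(aq) + 2 PO₄³⁻(aq)
For each mole of Ba₃(PO₄)₂ that dissolves per liter, [Ba²⁺] = 3s and [PO₄³⁻] = 2s; let s denote this solubility.
Ksp = [Ba²⁺]^3[PO₄³⁻]^2 = (3s)^3 · (2s)^2 = 108s^5 = 9.89×10⁻³⁰
s = 6.20×10⁻⁷ M
[PO₄³⁻] = 2s = 1.24×10⁻⁶ M

1.24×10⁻⁶ M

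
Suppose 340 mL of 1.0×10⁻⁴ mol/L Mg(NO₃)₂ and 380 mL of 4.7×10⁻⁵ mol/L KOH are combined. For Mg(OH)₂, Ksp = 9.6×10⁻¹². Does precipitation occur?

After mixing, V = 340 mL + 380 mL = 720 mL.
[Mg²⁺] = (1.0×10⁻⁴)(340)/720 = 4.7×10⁻⁵ mol/L
[OH⁻] = (4.7×10⁻⁵)(380)/720 = 2.5×10⁻⁵ mol/L
Q = [Mg²⁺][OH⁻]^2 = 2.9×10⁻¹⁴
Q < Ksp (2.9×10⁻¹⁴ vs 9.6×10⁻¹²); the solution remains unsaturated and no precipitate forms.

No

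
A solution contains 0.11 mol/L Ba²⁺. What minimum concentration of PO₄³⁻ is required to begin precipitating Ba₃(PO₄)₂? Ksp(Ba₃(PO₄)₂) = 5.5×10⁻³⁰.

6.4×10⁻¹⁴ M

A salt starts to precipitate once the ion product Q reaches its Ksp.
Ba₃(PO₄)₂(s) ⇌ 3 Ba²⁺(aq) + 2 PO₄³⁻(aq)
Ksp = [Ba²⁺]^3[PO₄³⁻]^2 = [PO₄³⁻]^2(0.11)^3
[PO₄³⁻]^2 = 5.5×10⁻³⁰ / (0.11)^3 = 4.1×10⁻²⁷
[PO₄³⁻] = 6.4×10⁻¹⁴ mol/L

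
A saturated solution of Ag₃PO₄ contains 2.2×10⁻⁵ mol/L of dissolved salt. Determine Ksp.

Ag₃PO₄(s) ⇌ 3 Ag⁺(aq) + PO₄³⁻(aq)
For each mole of Ag₃PO₄ that dissolves per liter, [Ag⁺] = 3s and [PO₄³⁻] = s; let s denote this solubility.
Ksp = [Ag⁺]^3[PO₄³⁻] = (3s)^3 · s = 27s^4
Ksp = 27 × (2.2×10⁻⁵)^4 = 6.3×10⁻¹⁸

Ksp = 6.3×10⁻¹⁸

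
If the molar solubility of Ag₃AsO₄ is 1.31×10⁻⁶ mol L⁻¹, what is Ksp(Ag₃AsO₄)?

Ag₃AsO₄(s) ⇌ 3 Ag⁺(aq) + AsO₄³⁻(aq)
Let s be the molar solubility. Then [Ag⁺] = 3s and [AsO₄³⁻] = s.
Ksp = [Ag⁺]^3[AsO₄³⁻] = (3s)^3 · s = 27s^4
Ksp = 27 × (1.31×10⁻⁶)^4 = 7.95×10⁻²³

Ksp = 7.95×10⁻²³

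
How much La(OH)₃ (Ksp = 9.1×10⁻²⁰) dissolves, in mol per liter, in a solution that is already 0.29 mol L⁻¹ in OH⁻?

3.7×10⁻¹⁸ M

La(OH)₃(s) ⇌ La³⁺(aq) + 3 OH⁻(aq)
With OH⁻ already at 0.29 mol L⁻¹ and s small, take [OH⁻] ≈ 0.29 mol L⁻¹ and [La³⁺] = s.
Ksp = [La³⁺][OH⁻]^3 = s(0.29)^3
s = 9.1×10⁻²⁰ / (0.29)^3 = 3.7×10⁻¹⁸
s = 3.7×10⁻¹⁸ mol L⁻¹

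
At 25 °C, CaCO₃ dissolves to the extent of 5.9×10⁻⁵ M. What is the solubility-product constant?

Ksp = 3.5×10⁻⁹

CaCO₃(s) ⇌ Ca²⁺(aq) + CO₃²⁻(aq)
Call the molar solubility s, so that [Ca²⁺] = s and [CO₃²⁻] = s.
Ksp = [Ca²⁺][CO₃²⁻] = s · s = s^2
Ksp = (5.9×10⁻⁵)^2 = 3.5×10⁻⁹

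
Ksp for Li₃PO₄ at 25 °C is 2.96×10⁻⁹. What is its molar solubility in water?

3.24×10⁻³ M

Li₃PO₄(s) ⇌ 3 Li⁺(aq) + PO₄³⁻(aq)
If s mol/L of Li₃PO₄ dissolves, [Li⁺] = 3s and [PO₄³⁻] = s.
Ksp = [Li⁺]^3[PO₄³⁻] = (3s)^3 · s = 27s^4
27s^4 = 2.96×10⁻⁹  ⇒  s^4 = 1.10×10⁻¹⁰
s = 3.24×10⁻³ M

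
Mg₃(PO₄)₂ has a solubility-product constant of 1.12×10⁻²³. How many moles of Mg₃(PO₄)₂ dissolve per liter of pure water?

1.01×10⁻⁵ M

Mg₃(PO₄)₂(s) ⇌ 3 Mg²⁺(aq) + 2 PO₄³⁻(aq)
Call the molar solubility s, so that [Mg²⁺] = 3s and [PO₄³⁻] = 2s.
Ksp = [Mg²⁺]^3[PO₄³⁻]^2 = (3s)^3 · (2s)^2 = 108s^5
108s^5 = 1.12×10⁻²³  ⇒  s^5 = 1.04×10⁻²⁵
Taking the 5th root, s = 1.01×10⁻⁵ mol/L.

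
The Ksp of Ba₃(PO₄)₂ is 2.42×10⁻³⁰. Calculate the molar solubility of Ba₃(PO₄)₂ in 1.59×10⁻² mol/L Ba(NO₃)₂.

Ba₃(PO₄)₂(s) ⇌ 3 Ba²⁺(aq) + 2 PO₄³⁻(aq)
With Ba²⁺ already at 1.59×10⁻² mol/L and s small, take [Ba²⁺] ≈ 1.59×10⁻² mol/L and [PO₄³⁻] = 2s.
Ksp = [Ba²⁺]^3[PO₄³⁻]^2 = (1.59×10⁻²)^3(2s)^2
(2s)^2 = 2.42×10⁻³⁰ / (1.59×10⁻²)^3 = 6.02×10⁻²⁵
s = 3.88×10⁻¹³ mol/L

3.88×10⁻¹³ M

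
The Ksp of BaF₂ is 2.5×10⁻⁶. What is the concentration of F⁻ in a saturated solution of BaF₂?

BaF₂(s) ⇌ Ba²⁺(aq) + 2 F⁻(aq)
With molar solubility s: [Ba²⁺] = s, [F⁻] = 2s.
Ksp = [Ba²⁺][F⁻]^2 = s · (2s)^2 = 4s^3 = 2.5×10⁻⁶
s = 8.5×10⁻³ M
[F⁻] = 2s = 1.7×10⁻² M

1.7×10⁻² M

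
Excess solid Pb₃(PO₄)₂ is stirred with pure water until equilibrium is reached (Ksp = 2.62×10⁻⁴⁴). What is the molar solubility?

7.53×10⁻¹⁰ M

Pb₃(PO₄)₂(s) ⇌ 3 Pb²⁺(aq) + 2 PO₄³⁻(aq)
Let s be the molar solubility. Then [Pb²⁺] = 3s and [PO₄³⁻] = 2s.
Ksp = [Pb²⁺]^3[PO₄³⁻]^2 = (3s)^3 · (2s)^2 = 108s^5
108s^5 = 2.62×10⁻⁴⁴  ⇒  s^5 = 2.43×10⁻⁴⁶
s = (2.43×10⁻⁴⁶)^(1/5) = 7.53×10⁻¹⁰ mol L⁻¹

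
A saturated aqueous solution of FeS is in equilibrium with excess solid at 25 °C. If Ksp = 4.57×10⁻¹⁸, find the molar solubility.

FeS(s) ⇌ Fe²⁺(aq) + S²⁻(aq)
For each mole of FeS that dissolves per liter, [Fe²⁺] = s and [S²⁻] = s; let s denote this solubility.
Ksp = [Fe²⁺][S²⁻] = s · s = s^2
s^2 = 4.57×10⁻¹⁸
Taking the 2nd root, s = 2.14×10⁻⁹ mol/L.

2.14×10⁻⁹ M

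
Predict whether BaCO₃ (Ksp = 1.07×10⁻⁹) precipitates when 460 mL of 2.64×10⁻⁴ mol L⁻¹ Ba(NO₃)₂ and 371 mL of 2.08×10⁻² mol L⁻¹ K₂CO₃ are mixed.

The combined volume is 831 mL.
[Ba²⁺] = (2.64×10⁻⁴)(460)/831 = 1.46×10⁻⁴ mol L⁻¹
[CO₃²⁻] = (2.08×10⁻²)(371)/831 = 9.29×10⁻³ mol L⁻¹
Q = [Ba²⁺][CO₃²⁻] = 1.36×10⁻⁶
Because Q > Ksp (1.36×10⁻⁶ vs 1.07×10⁻⁹), a precipitate of BaCO₃ forms.

Yes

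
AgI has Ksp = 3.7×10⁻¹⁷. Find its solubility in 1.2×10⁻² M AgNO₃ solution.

AgI(s) ⇌ Ag⁺(aq) + I⁻(aq)
Ag⁺ is already present at 1.2×10⁻² M. If s mol/L of AgI dissolves, [I⁻] = s while [Ag⁺] ≈ 1.2×10⁻² M.
Ksp = [Ag⁺][I⁻] = (1.2×10⁻²)s
s = 3.7×10⁻¹⁷ / (1.2×10⁻²) = 3.1×10⁻¹⁵
s = 3.1×10⁻¹⁵ M

3.1×10⁻¹⁵ M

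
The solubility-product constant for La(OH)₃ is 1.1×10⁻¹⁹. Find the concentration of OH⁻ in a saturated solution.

La(OH)₃(s) ⇌ La³⁺(aq) + 3 OH⁻(aq)
For each mole of La(OH)₃ that dissolves per liter, [La³⁺] = s and [OH⁻] = 3s; let s denote this solubility.
Ksp = [La³⁺][OH⁻]^3 = s · (3s)^3 = 27s^4 = 1.1×10⁻¹⁹
s = 8.0×10⁻⁶ mol/L
[OH⁻] = 3s = 2.4×10⁻⁵ mol/L

2.4×10⁻⁵ M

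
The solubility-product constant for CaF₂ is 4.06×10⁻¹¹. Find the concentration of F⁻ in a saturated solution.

4.33×10⁻⁴ M

CaF₂(s) ⇌ Ca²⁺(aq) + 2 F⁻(aq)
For each mole of CaF₂ that dissolves per liter, [Ca²⁺] = s and [F⁻] = 2s; let s denote this solubility.
Ksp = [Ca²⁺][F⁻]^2 = s · (2s)^2 = 4s^3 = 4.06×10⁻¹¹
s = 2.17×10⁻⁴ M
[F⁻] = 2s = 4.33×10⁻⁴ M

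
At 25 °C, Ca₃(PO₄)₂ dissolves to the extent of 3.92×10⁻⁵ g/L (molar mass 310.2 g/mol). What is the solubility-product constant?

Ksp = 3.48×10⁻³³

Convert to molarity: s = 3.92×10⁻⁵ / 310.2 = 1.2637×10⁻⁷ mol/L
Ca₃(PO₄)₂(s) ⇌ 3 Ca²⁺(aq) + 2 PO₄³⁻(aq)
For each mole of Ca₃(PO₄)₂ that dissolves per liter, [Ca²⁺] = 3s and [PO₄³⁻] = 2s; let s denote this solubility.
Ksp = [Ca²⁺]^3[PO₄³⁻]^2 = (3s)^3 · (2s)^2 = 108s^5
Ksp = 108 × (1.2637×10⁻⁷)^5 = 3.48×10⁻³³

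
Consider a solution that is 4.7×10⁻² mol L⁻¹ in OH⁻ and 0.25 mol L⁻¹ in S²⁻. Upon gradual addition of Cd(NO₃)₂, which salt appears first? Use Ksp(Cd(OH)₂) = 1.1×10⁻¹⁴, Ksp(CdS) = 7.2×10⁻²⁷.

Each salt precipitates once Q = Ksp for that salt.
For Cd(OH)₂: [Cd²⁺] = (Ksp/[OH⁻]^2) = 5.0×10⁻¹² mol L⁻¹
For CdS: [Cd²⁺] = (Ksp/[S²⁻]) = 2.9×10⁻²⁶ mol L⁻¹
Since CdS needs less Cd²⁺ to reach saturation, it precipitates first.

CdS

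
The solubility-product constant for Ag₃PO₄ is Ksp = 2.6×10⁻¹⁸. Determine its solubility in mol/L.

1.8×10⁻⁵ M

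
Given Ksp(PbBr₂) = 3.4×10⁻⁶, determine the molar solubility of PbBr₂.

PbBr₂(s) ⇌ Pb²⁺(aq) + 2 Br⁻(aq)
With molar solubility s: [Pb²⁺] = s, [Br⁻] = 2s.
Ksp = [Pb²⁺][Br⁻]^2 = s · (2s)^2 = 4s^3
4s^3 = 3.4×10⁻⁶  ⇒  s^3 = 8.5×10⁻⁷
s = (8.5×10⁻⁷)^(1/3) = 9.5×10⁻³ mol/L

9.5×10⁻³ M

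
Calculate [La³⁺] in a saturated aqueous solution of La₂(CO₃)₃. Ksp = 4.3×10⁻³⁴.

1.7×10⁻⁷ M

La₂(CO₃)₃(s) ⇌ 2 La³⁺(aq) + 3 CO₃²⁻(aq)
With molar solubility s: [La³⁺] = 2s, [CO₃²⁻] = 3s.
Ksp = [La³⁺]^2[CO₃²⁻]^3 = (2s)^2 · (3s)^3 = 108s^5 = 4.3×10⁻³⁴
s = 8.3×10⁻⁸ mol L⁻¹
[La³⁺] = 2s = 1.7×10⁻⁷ mol L⁻¹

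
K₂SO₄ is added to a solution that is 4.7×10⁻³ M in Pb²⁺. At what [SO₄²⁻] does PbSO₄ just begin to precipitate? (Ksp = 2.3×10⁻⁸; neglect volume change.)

Precipitation of each salt begins when its ion product equals Ksp.
PbSO₄(s) ⇌ Pb²⁺(aq) + SO₄²⁻(aq)
Ksp = [Pb²⁺][SO₄²⁻] = [SO₄²⁻](4.7×10⁻³)
[SO₄²⁻] = 2.3×10⁻⁸ / (4.7×10⁻³) = 4.9×10⁻⁶
[SO₄²⁻] = 4.9×10⁻⁶ M

4.9×10⁻⁶ M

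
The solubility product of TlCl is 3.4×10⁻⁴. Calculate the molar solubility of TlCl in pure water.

1.8×10⁻² M

TlCl(s) ⇌ Tl⁺(aq) + Cl⁻(aq)
If s mol/L of TlCl dissolves, [Tl⁺] = s and [Cl⁻] = s.
Ksp = [Tl⁺][Cl⁻] = s · s = s^2
s^2 = 3.4×10⁻⁴
Taking the 2nd root, s = 1.8×10⁻² mol/L.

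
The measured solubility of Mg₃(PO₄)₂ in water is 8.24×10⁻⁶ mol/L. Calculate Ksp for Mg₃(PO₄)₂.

Mg₃(PO₄)₂(s) ⇌ 3 Mg²⁺(aq) + 2 PO₄³⁻(aq)
For each mole of Mg₃(PO₄)₂ that dissolves per liter, [Mg²⁺] = 3s and [PO₄³⁻] = 2s; let s denote this solubility.
Ksp = [Mg²⁺]^3[PO₄³⁻]^2 = (3s)^3 · (2s)^2 = 108s^5
Ksp = 108 × (8.24×10⁻⁶)^5 = 4.10×10⁻²⁴

Ksp = 4.10×10⁻²⁴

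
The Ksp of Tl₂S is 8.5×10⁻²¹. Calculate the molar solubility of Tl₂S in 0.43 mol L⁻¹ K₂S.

Tl₂S(s) ⇌ 2 Tl⁺(aq) + S²⁻(aq)
With S²⁻ already at 0.43 mol L⁻¹ and s small, take [S²⁻] ≈ 0.43 mol L⁻¹ and [Tl⁺] = 2s.
Ksp = [Tl⁺]^2[S²⁻] = (2s)^2(0.43)
(2s)^2 = 8.5×10⁻²¹ / (0.43) = 2.0×10⁻²⁰
s = 7.0×10⁻¹¹ mol L⁻¹

7.0×10⁻¹¹ M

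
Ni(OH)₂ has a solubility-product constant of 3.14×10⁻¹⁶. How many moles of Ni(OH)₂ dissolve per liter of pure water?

Ni(OH)₂(s) ⇌ Ni²⁺(aq) + 2 OH⁻(aq)
If s mol/L of Ni(OH)₂ dissolves, [Ni²⁺] = s and [OH⁻] = 2s.
Ksp = [Ni²⁺][OH⁻]^2 = s · (2s)^2 = 4s^3
4s^3 = 3.14×10⁻¹⁶  ⇒  s^3 = 7.85×10⁻¹⁷
s = (7.85×10⁻¹⁷)^(1/3) = 4.28×10⁻⁶ M

4.28×10⁻⁶ M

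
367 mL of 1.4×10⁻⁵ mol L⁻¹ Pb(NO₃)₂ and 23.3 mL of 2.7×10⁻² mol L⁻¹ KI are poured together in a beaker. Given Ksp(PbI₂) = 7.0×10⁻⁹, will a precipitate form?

No

The combined volume is 390.3 mL.
[Pb²⁺] = (1.4×10⁻⁵)(367)/390.3 = 1.3×10⁻⁵ mol L⁻¹
[I⁻] = (2.7×10⁻²)(23.3)/390.3 = 1.6×10⁻³ mol L⁻¹
Q = [Pb²⁺][I⁻]^2 = 3.4×10⁻¹¹
Q = 3.4×10⁻¹¹ < Ksp = 7.0×10⁻⁹, so the solution is unsaturated and no precipitate forms.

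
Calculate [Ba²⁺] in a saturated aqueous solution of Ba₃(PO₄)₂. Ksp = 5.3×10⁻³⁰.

1.6×10⁻⁶ M

Ba₃(PO₄)₂(s) ⇌ 3 Ba²⁺(aq) + 2 PO₄³⁻(aq)
For each mole of Ba₃(PO₄)₂ that dissolves per liter, [Ba²⁺] = 3s and [PO₄³⁻] = 2s; let s denote this solubility.
Ksp = [Ba²⁺]^3[PO₄³⁻]^2 = (3s)^3 · (2s)^2 = 108s^5 = 5.3×10⁻³⁰
s = 5.5×10⁻⁷ M
[Ba²⁺] = 3s = 1.6×10⁻⁶ M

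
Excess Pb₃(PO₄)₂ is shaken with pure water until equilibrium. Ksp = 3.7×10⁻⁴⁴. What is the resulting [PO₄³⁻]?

Pb₃(PO₄)₂(s) ⇌ 3 Pb²⁺(aq) + 2 PO₄³⁻(aq)
If s mol/L of Pb₃(PO₄)₂ dissolves, [Pb²⁺] = 3s and [PO₄³⁻] = 2s.
Ksp = [Pb²⁺]^3[PO₄³⁻]^2 = (3s)^3 · (2s)^2 = 108s^5 = 3.7×10⁻⁴⁴
s = 8.1×10⁻¹⁰ mol L⁻¹
[PO₄³⁻] = 2s = 1.6×10⁻⁹ mol L⁻¹

1.6×10⁻⁹ M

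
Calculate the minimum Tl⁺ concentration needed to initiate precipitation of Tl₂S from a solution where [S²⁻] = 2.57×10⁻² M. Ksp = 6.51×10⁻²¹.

5.03×10⁻¹⁰ M

Precipitation of each salt begins when its ion product equals Ksp.
Tl₂S(s) ⇌ 2 Tl⁺(aq) + S²⁻(aq)
Ksp = [Tl⁺]^2[S²⁻] = [Tl⁺]^2(2.57×10⁻²)
[Tl⁺]^2 = 6.51×10⁻²¹ / (2.57×10⁻²) = 2.53×10⁻¹⁹
[Tl⁺] = 5.03×10⁻¹⁰ M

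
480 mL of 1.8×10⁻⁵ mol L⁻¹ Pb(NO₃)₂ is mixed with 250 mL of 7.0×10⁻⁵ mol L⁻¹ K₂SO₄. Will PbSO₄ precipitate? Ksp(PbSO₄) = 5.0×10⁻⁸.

After mixing, V = 480 mL + 250 mL = 730 mL.
[Pb²⁺] = (1.8×10⁻⁵)(480)/730 = 1.2×10⁻⁵ mol L⁻¹
[SO₄²⁻] = (7.0×10⁻⁵)(250)/730 = 2.4×10⁻⁵ mol L⁻¹
Q = [Pb²⁺][SO₄²⁻] = 2.8×10⁻¹⁰
Since Q (2.8×10⁻¹⁰) is less than Ksp (5.0×10⁻⁸), no PbSO₄ precipitates.

No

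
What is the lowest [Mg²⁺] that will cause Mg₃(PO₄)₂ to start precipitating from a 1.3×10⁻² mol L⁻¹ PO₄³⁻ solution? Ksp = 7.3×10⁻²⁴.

3.5×10⁻⁷ M

A salt starts to precipitate once the ion product Q reaches its Ksp.
Mg₃(PO₄)₂(s) ⇌ 3 Mg²⁺(aq) + 2 PO₄³⁻(aq)
Ksp = [Mg²⁺]^3[PO₄³⁻]^2 = [Mg²⁺]^3(1.3×10⁻²)^2
[Mg²⁺]^3 = 7.3×10⁻²⁴ / (1.3×10⁻²)^2 = 4.3×10⁻²⁰
[Mg²⁺] = 3.5×10⁻⁷ mol L⁻¹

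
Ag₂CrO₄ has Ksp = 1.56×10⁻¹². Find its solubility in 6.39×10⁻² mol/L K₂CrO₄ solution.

Ag₂CrO₄(s) ⇌ 2 Ag⁺(aq) + CrO₄²⁻(aq)
With CrO₄²⁻ already at 6.39×10⁻² mol/L and s small, take [CrO₄²⁻] ≈ 6.39×10⁻² mol/L and [Ag⁺] = 2s.
Ksp = [Ag⁺]^2[CrO₄²⁻] = (2s)^2(6.39×10⁻²)
(2s)^2 = 1.56×10⁻¹² / (6.39×10⁻²) = 2.44×10⁻¹¹
s = 2.47×10⁻⁶ mol/L

2.47×10⁻⁶ M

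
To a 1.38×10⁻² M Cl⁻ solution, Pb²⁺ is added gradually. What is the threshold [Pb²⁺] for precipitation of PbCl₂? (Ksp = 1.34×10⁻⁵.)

7.04×10⁻² M

Precipitation of each salt begins when its ion product equals Ksp.
PbCl₂(s) ⇌ Pb²⁺(aq) + 2 Cl⁻(aq)
Ksp = [Pb²⁺][Cl⁻]^2 = [Pb²⁺](1.38×10⁻²)^2
[Pb²⁺] = 1.34×10⁻⁵ / (1.38×10⁻²)^2 = 7.04×10⁻²
[Pb²⁺] = 7.04×10⁻² M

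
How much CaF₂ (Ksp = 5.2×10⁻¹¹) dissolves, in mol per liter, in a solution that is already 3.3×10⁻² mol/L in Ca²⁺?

2.0×10⁻⁵ M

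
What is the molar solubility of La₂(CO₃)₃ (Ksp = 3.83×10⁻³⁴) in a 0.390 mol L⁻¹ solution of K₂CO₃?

La₂(CO₃)₃(s) ⇌ 2 La³⁺(aq) + 3 CO₃²⁻(aq)
With CO₃²⁻ already at 0.390 mol L⁻¹ and s small, take [CO₃²⁻] ≈ 0.390 mol L⁻¹ and [La³⁺] = 2s.
Ksp = [La³⁺]^2[CO₃²⁻]^3 = (2s)^2(0.390)^3
(2s)^2 = 3.83×10⁻³⁴ / (0.390)^3 = 6.46×10⁻³³
s = 4.02×10⁻¹⁷ mol L⁻¹

4.02×10⁻¹⁷ M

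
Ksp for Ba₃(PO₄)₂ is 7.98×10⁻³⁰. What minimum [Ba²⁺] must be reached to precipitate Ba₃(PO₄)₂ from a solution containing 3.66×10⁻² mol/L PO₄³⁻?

The threshold for precipitation is Q = Ksp.
Ba₃(PO₄)₂(s) ⇌ 3 Ba²⁺(aq) + 2 PO₄³⁻(aq)
Ksp = [Ba²⁺]^3[PO₄³⁻]^2 = [Ba²⁺]^3(3.66×10⁻²)^2
[Ba²⁺]^3 = 7.98×10⁻³⁰ / (3.66×10⁻²)^2 = 5.96×10⁻²⁷
[Ba²⁺] = 1.81×10⁻⁹ mol/L

1.81×10⁻⁹ M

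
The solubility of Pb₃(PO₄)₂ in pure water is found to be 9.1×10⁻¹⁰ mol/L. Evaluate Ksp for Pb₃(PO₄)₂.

Ksp = 6.7×10⁻⁴⁴

Pb₃(PO₄)₂(s) ⇌ 3 Pb²⁺(aq) + 2 PO₄³⁻(aq)
Call the molar solubility s, so that [Pb²⁺] = 3s and [PO₄³⁻] = 2s.
Ksp = [Pb²⁺]^3[PO₄³⁻]^2 = (3s)^3 · (2s)^2 = 108s^5
Ksp = 108 × (9.1×10⁻¹⁰)^5 = 6.7×10⁻⁴⁴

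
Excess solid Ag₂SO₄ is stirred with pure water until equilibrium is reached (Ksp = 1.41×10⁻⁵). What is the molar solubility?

1.52×10⁻² M

Ag₂SO₄(s) ⇌ 2 Ag⁺(aq) + SO₄²⁻(aq)
Call the molar solubility s, so that [Ag⁺] = 2s and [SO₄²⁻] = s.
Ksp = [Ag⁺]^2[SO₄²⁻] = (2s)^2 · s = 4s^3
4s^3 = 1.41×10⁻⁵  ⇒  s^3 = 3.53×10⁻⁶
s = (3.53×10⁻⁶)^(1/3) = 1.52×10⁻² mol L⁻¹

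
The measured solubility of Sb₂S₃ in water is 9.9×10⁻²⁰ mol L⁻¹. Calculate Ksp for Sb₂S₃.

Ksp = 1.0×10⁻⁹³

Sb₂S₃(s) ⇌ 2 Sb³⁺(aq) + 3 S²⁻(aq)
For each mole of Sb₂S₃ that dissolves per liter, [Sb³⁺] = 2s and [S²⁻] = 3s; let s denote this solubility.
Ksp = [Sb³⁺]^2[S²⁻]^3 = (2s)^2 · (3s)^3 = 108s^5
Ksp = 108 × (9.9×10⁻²⁰)^5 = 1.0×10⁻⁹³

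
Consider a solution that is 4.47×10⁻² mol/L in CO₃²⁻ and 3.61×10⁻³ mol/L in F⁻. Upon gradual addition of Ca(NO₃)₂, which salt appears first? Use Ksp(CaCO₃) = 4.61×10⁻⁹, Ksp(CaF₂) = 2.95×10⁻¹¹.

CaCO₃

The threshold for precipitation is Q = Ksp.
For CaCO₃: [Ca²⁺] = (Ksp/[CO₃²⁻]) = 1.03×10⁻⁷ mol/L
For CaF₂: [Ca²⁺] = (Ksp/[F⁻]^2) = 2.26×10⁻⁶ mol/L
CaCO₃ requires the lower [Ca²⁺], so it precipitates first.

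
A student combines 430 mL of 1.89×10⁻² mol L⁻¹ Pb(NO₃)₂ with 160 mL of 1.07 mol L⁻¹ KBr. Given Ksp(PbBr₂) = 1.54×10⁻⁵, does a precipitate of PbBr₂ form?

The combined volume is 590 mL.
[Pb²⁺] = (1.89×10⁻²)(430)/590 = 1.38×10⁻² mol L⁻¹
[Br⁻] = (1.07)(160)/590 = 0.290 mol L⁻¹
Q = [Pb²⁺][Br⁻]^2 = 1.16×10⁻³
Because Q > Ksp (1.16×10⁻³ vs 1.54×10⁻⁵), a precipitate of PbBr₂ forms.

Yes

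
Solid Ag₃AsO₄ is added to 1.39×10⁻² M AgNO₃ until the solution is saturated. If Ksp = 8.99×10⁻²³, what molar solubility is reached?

3.35×10⁻¹⁷ M

Ag₃AsO₄(s) ⇌ 3 Ag⁺(aq) + AsO₄³⁻(aq)
Let s be the solubility of Ag₃AsO₄ here. The common ion gives [Ag⁺] ≈ 1.39×10⁻² M, and [AsO₄³⁻] = s.
Ksp = [Ag⁺]^3[AsO₄³⁻] = (1.39×10⁻²)^3s
s = 8.99×10⁻²³ / (1.39×10⁻²)^3 = 3.35×10⁻¹⁷
s = 3.35×10⁻¹⁷ M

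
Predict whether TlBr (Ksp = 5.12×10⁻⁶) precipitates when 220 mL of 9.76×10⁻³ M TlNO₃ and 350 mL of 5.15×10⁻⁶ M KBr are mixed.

Total volume after mixing = 220 + 350 = 570 mL.
[Tl⁺] = (9.76×10⁻³)(220)/570 = 3.77×10⁻³ M
[Br⁻] = (5.15×10⁻⁶)(350)/570 = 3.16×10⁻⁶ M
Q = [Tl⁺][Br⁻] = 1.19×10⁻⁸
Since Q (1.19×10⁻⁸) is less than Ksp (5.12×10⁻⁶), no TlBr precipitates.

No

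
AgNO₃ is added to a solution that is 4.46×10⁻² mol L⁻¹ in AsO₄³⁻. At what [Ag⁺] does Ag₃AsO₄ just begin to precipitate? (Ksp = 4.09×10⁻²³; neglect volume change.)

9.72×10⁻⁸ M

Each salt precipitates once Q = Ksp for that salt.
Ag₃AsO₄(s) ⇌ 3 Ag⁺(aq) + AsO₄³⁻(aq)
Ksp = [Ag⁺]^3[AsO₄³⁻] = [Ag⁺]^3(4.46×10⁻²)
[Ag⁺]^3 = 4.09×10⁻²³ / (4.46×10⁻²) = 9.17×10⁻²²
[Ag⁺] = 9.72×10⁻⁸ mol L⁻¹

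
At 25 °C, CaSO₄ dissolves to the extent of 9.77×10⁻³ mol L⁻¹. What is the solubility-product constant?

Ksp = 9.55×10⁻⁵

CaSO₄(s) ⇌ Ca²⁺(aq) + SO₄²⁻(aq)
Let s be the molar solubility. Then [Ca²⁺] = s and [SO₄²⁻] = s.
Ksp = [Ca²⁺][SO₄²⁻] = s · s = s^2
Ksp = (9.77×10⁻³)^2 = 9.55×10⁻⁵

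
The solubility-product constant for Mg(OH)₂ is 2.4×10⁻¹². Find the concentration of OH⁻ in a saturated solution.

Mg(OH)₂(s) ⇌ Mg²⁺(aq) + 2 OH⁻(aq)
Let s be the molar solubility. Then [Mg²⁺] = s and [OH⁻] = 2s.
Ksp = [Mg²⁺][OH⁻]^2 = s · (2s)^2 = 4s^3 = 2.4×10⁻¹²
s = 8.4×10⁻⁵ mol L⁻¹
[OH⁻] = 2s = 1.7×10⁻⁴ mol L⁻¹

1.7×10⁻⁴ M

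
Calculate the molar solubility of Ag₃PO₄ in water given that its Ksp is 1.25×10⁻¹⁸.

1.47×10⁻⁵ M

Ag₃PO₄(s) ⇌ 3 Ag⁺(aq) + PO₄³⁻(aq)
For each mole of Ag₃PO₄ that dissolves per liter, [Ag⁺] = 3s and [PO₄³⁻] = s; let s denote this solubility.
Ksp = [Ag⁺]^3[PO₄³⁻] = (3s)^3 · s = 27s^4
27s^4 = 1.25×10⁻¹⁸  ⇒  s^4 = 4.63×10⁻²⁰
s = 1.47×10⁻⁵ mol/L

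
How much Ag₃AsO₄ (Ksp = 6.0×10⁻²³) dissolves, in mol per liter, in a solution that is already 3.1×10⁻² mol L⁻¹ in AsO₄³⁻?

Ag₃AsO₄(s) ⇌ 3 Ag⁺(aq) + AsO₄³⁻(aq)
Let s be the solubility of Ag₃AsO₄ here. The common ion gives [AsO₄³⁻] ≈ 3.1×10⁻² mol L⁻¹, and [Ag⁺] = 3s.
Ksp = [Ag⁺]^3[AsO₄³⁻] = (3s)^3(3.1×10⁻²)
(3s)^3 = 6.0×10⁻²³ / (3.1×10⁻²) = 1.9×10⁻²¹
s = 4.2×10⁻⁸ mol L⁻¹

4.2×10⁻⁸ M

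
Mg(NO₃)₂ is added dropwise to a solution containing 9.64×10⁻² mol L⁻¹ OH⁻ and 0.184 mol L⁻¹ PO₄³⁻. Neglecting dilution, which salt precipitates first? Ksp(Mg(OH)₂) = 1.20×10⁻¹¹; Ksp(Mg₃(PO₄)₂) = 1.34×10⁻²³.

Precipitation of each salt begins when its ion product equals Ksp.
For Mg(OH)₂: [Mg²⁺] = (Ksp/[OH⁻]^2) = 1.29×10⁻⁹ mol L⁻¹
For Mg₃(PO₄)₂: [Mg²⁺] = (Ksp/[PO₄³⁻]^2)^(1/3) = 7.34×10⁻⁸ mol L⁻¹
Mg(OH)₂ requires the lower [Mg²⁺], so it precipitates first.

Mg(OH)₂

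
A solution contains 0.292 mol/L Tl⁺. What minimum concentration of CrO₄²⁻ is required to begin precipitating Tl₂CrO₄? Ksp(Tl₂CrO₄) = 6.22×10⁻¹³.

Precipitation begins when Q = Ksp.
Tl₂CrO₄(s) ⇌ 2 Tl⁺(aq) + CrO₄²⁻(aq)
Ksp = [Tl⁺]^2[CrO₄²⁻] = [CrO₄²⁻](0.292)^2
[CrO₄²⁻] = 6.22×10⁻¹³ / (0.292)^2 = 7.29×10⁻¹²
[CrO₄²⁻] = 7.29×10⁻¹² mol/L

7.29×10⁻¹² M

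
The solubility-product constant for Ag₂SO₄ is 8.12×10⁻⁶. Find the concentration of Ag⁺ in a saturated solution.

Ag₂SO₄(s) ⇌ 2 Ag⁺(aq) + SO₄²⁻(aq)
With molar solubility s: [Ag⁺] = 2s, [SO₄²⁻] = s.
Ksp = [Ag⁺]^2[SO₄²⁻] = (2s)^2 · s = 4s^3 = 8.12×10⁻⁶
s = 1.27×10⁻² M
[Ag⁺] = 2s = 2.53×10⁻² M

2.53×10⁻² M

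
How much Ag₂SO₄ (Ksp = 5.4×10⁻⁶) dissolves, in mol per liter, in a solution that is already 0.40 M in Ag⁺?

Ag₂SO₄(s) ⇌ 2 Ag⁺(aq) + SO₄²⁻(aq)
Ag⁺ is already present at 0.40 M. If s mol/L of Ag₂SO₄ dissolves, [SO₄²⁻] = s while [Ag⁺] ≈ 0.40 M.
Ksp = [Ag⁺]^2[SO₄²⁻] = (0.40)^2s
s = 5.4×10⁻⁶ / (0.40)^2 = 3.4×10⁻⁵
s = 3.4×10⁻⁵ M

3.4×10⁻⁵ M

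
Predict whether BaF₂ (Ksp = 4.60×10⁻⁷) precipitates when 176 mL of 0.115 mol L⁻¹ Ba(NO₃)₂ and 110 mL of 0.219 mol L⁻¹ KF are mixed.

After mixing, V = 176 mL + 110 mL = 286 mL.
[Ba²⁺] = (0.115)(176)/286 = 7.08×10⁻² mol L⁻¹
[F⁻] = (0.219)(110)/286 = 8.42×10⁻² mol L⁻¹
Q = [Ba²⁺][F⁻]^2 = 5.02×10⁻⁴
Since Q (5.02×10⁻⁴) exceeds Ksp (4.60×10⁻⁷), BaF₂ will precipitate.

Yes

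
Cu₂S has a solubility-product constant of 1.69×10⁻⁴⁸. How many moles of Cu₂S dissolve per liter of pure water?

7.50×10⁻¹⁷ M

Cu₂S(s) ⇌ 2 Cu⁺(aq) + S²⁻(aq)
With molar solubility s: [Cu⁺] = 2s, [S²⁻] = s.
Ksp = [Cu⁺]^2[S²⁻] = (2s)^2 · s = 4s^3
4s^3 = 1.69×10⁻⁴⁸  ⇒  s^3 = 4.23×10⁻⁴⁹
Taking the 3rd root, s = 7.50×10⁻¹⁷ mol/L.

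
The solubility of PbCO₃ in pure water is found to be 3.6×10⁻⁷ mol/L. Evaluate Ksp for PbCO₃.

Ksp = 1.3×10⁻¹³

PbCO₃(s) ⇌ Pb²⁺(aq) + CO₃²⁻(aq)
With molar solubility s: [Pb²⁺] = s, [CO₃²⁻] = s.
Ksp = [Pb²⁺][CO₃²⁻] = s · s = s^2
Ksp = (3.6×10⁻⁷)^2 = 1.3×10⁻¹³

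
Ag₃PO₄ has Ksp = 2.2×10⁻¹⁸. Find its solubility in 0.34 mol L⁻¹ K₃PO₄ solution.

Ag₃PO₄(s) ⇌ 3 Ag⁺(aq) + PO₄³⁻(aq)
The solution already contains PO₄³⁻ at 0.34 mol L⁻¹. Let s be the molar solubility of Ag₃PO₄.
[PO₄³⁻] ≈ 0.34 mol L⁻¹ (common ion dominates); [Ag⁺] = 3s.
Ksp = [Ag⁺]^3[PO₄³⁻] = (3s)^3(0.34)
(3s)^3 = 2.2×10⁻¹⁸ / (0.34) = 6.5×10⁻¹⁸
s = 6.2×10⁻⁷ mol L⁻¹

6.2×10⁻⁷ M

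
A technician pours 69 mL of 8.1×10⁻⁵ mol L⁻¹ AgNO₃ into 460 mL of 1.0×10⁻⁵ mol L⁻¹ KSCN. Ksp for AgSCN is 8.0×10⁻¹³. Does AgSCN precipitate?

After mixing, V = 69 mL + 460 mL = 529 mL.
[Ag⁺] = (8.1×10⁻⁵)(69)/529 = 1.1×10⁻⁵ mol L⁻¹
[SCN⁻] = (1.0×10⁻⁵)(460)/529 = 8.7×10⁻⁶ mol L⁻¹
Q = [Ag⁺][SCN⁻] = 9.2×10⁻¹¹
Since Q (9.2×10⁻¹¹) exceeds Ksp (8.0×10⁻¹³), AgSCN will precipitate.

Yes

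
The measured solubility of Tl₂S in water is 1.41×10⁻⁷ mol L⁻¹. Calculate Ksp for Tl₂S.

Ksp = 1.12×10⁻²⁰

Tl₂S(s) ⇌ 2 Tl⁺(aq) + S²⁻(aq)
Call the molar solubility s, so that [Tl⁺] = 2s and [S²⁻] = s.
Ksp = [Tl⁺]^2[S²⁻] = (2s)^2 · s = 4s^3
Ksp = 4 × (1.41×10⁻⁷)^3 = 1.12×10⁻²⁰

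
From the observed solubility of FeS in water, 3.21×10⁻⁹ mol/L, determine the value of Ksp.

Ksp = 1.03×10⁻¹⁷

FeS(s) ⇌ Fe²⁺(aq) + S²⁻(aq)
If s mol/L of FeS dissolves, [Fe²⁺] = s and [S²⁻] = s.
Ksp = [Fe²⁺][S²⁻] = s · s = s^2
Ksp = (3.21×10⁻⁹)^2 = 1.03×10⁻¹⁷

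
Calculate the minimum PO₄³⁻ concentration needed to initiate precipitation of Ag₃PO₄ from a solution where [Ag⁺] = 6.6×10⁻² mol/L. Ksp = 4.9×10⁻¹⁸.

A salt starts to precipitate once the ion product Q reaches its Ksp.
Ag₃PO₄(s) ⇌ 3 Ag⁺(aq) + PO₄³⁻(aq)
Ksp = [Ag⁺]^3[PO₄³⁻] = [PO₄³⁻](6.6×10⁻²)^3
[PO₄³⁻] = 4.9×10⁻¹⁸ / (6.6×10⁻²)^3 = 1.7×10⁻¹⁴
[PO₄³⁻] = 1.7×10⁻¹⁴ mol/L

1.7×10⁻¹⁴ M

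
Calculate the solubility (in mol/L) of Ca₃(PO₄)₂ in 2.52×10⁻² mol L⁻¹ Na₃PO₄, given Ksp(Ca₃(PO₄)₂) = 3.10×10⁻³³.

Ca₃(PO₄)₂(s) ⇌ 3 Ca²⁺(aq) + 2 PO₄³⁻(aq)
Let s be the solubility of Ca₃(PO₄)₂ here. The common ion gives [PO₄³⁻] ≈ 2.52×10⁻² mol L⁻¹, and [Ca²⁺] = 3s.
Ksp = [Ca²⁺]^3[PO₄³⁻]^2 = (3s)^3(2.52×10⁻²)^2
(3s)^3 = 3.10×10⁻³³ / (2.52×10⁻²)^2 = 4.88×10⁻³⁰
s = 5.65×10⁻¹¹ mol L⁻¹

5.65×10⁻¹¹ M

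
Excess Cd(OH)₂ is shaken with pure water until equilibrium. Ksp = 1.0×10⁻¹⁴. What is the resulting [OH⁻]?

2.7×10⁻⁵ M

Cd(OH)₂(s) ⇌ Cd²⁺(aq) + 2 OH⁻(aq)
Let s be the molar solubility. Then [Cd²⁺] = s and [OH⁻] = 2s.
Ksp = [Cd²⁺][OH⁻]^2 = s · (2s)^2 = 4s^3 = 1.0×10⁻¹⁴
s = 1.4×10⁻⁵ M
[OH⁻] = 2s = 2.7×10⁻⁵ M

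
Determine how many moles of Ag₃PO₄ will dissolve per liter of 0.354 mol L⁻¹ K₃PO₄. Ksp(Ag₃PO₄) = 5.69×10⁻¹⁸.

Ag₃PO₄(s) ⇌ 3 Ag⁺(aq) + PO₄³⁻(aq)
The solution already contains PO₄³⁻ at 0.354 mol L⁻¹. Let s be the molar solubility of Ag₃PO₄.
[PO₄³⁻] ≈ 0.354 mol L⁻¹ (common ion dominates); [Ag⁺] = 3s.
Ksp = [Ag⁺]^3[PO₄³⁻] = (3s)^3(0.354)
(3s)^3 = 5.69×10⁻¹⁸ / (0.354) = 1.61×10⁻¹⁷
s = 8.41×10⁻⁷ mol L⁻¹

8.41×10⁻⁷ M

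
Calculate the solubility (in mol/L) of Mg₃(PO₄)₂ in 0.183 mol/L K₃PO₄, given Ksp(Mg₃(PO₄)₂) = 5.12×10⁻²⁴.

1.78×10⁻⁸ M

Mg₃(PO₄)₂(s) ⇌ 3 Mg²⁺(aq) + 2 PO₄³⁻(aq)
The solution already contains PO₄³⁻ at 0.183 mol/L. Let s be the molar solubility of Mg₃(PO₄)₂.
[PO₄³⁻] ≈ 0.183 mol/L (common ion dominates); [Mg²⁺] = 3s.
Ksp = [Mg²⁺]^3[PO₄³⁻]^2 = (3s)^3(0.183)^2
(3s)^3 = 5.12×10⁻²⁴ / (0.183)^2 = 1.53×10⁻²²
s = 1.78×10⁻⁸ mol/L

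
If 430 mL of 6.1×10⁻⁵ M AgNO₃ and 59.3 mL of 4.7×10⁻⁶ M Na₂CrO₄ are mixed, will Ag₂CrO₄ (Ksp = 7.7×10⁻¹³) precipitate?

Total volume after mixing = 430 + 59.3 = 489.3 mL.
[Ag⁺] = (6.1×10⁻⁵)(430)/489.3 = 5.4×10⁻⁵ M
[CrO₄²⁻] = (4.7×10⁻⁶)(59.3)/489.3 = 5.7×10⁻⁷ M
Q = [Ag⁺]^2[CrO₄²⁻] = 1.6×10⁻¹⁵
Q = 1.6×10⁻¹⁵ < Ksp = 7.7×10⁻¹³, so the solution is unsaturated and no precipitate forms.

No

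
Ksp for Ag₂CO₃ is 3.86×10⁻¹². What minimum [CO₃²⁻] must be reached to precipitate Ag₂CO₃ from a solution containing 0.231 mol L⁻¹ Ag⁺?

7.23×10⁻¹¹ M

The threshold for precipitation is Q = Ksp.
Ag₂CO₃(s) ⇌ 2 Ag⁺(aq) + CO₃²⁻(aq)
Ksp = [Ag⁺]^2[CO₃²⁻] = [CO₃²⁻](0.231)^2
[CO₃²⁻] = 3.86×10⁻¹² / (0.231)^2 = 7.23×10⁻¹¹
[CO₃²⁻] = 7.23×10⁻¹¹ mol L⁻¹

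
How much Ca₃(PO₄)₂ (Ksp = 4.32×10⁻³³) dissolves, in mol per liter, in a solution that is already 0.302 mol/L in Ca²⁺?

Ca₃(PO₄)₂(s) ⇌ 3 Ca²⁺(aq) + 2 PO₄³⁻(aq)
With Ca²⁺ already at 0.302 mol/L and s small, take [Ca²⁺] ≈ 0.302 mol/L and [PO₄³⁻] = 2s.
Ksp = [Ca²⁺]^3[PO₄³⁻]^2 = (0.302)^3(2s)^2
(2s)^2 = 4.32×10⁻³³ / (0.302)^3 = 1.57×10⁻³¹
s = 1.98×10⁻¹⁶ mol/L

1.98×10⁻¹⁶ M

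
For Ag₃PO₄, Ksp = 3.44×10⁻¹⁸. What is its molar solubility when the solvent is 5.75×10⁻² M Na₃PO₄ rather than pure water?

1.30×10⁻⁶ M

Ag₃PO₄(s) ⇌ 3 Ag⁺(aq) + PO₄³⁻(aq)
With PO₄³⁻ already at 5.75×10⁻² M and s small, take [PO₄³⁻] ≈ 5.75×10⁻² M and [Ag⁺] = 3s.
Ksp = [Ag⁺]^3[PO₄³⁻] = (3s)^3(5.75×10⁻²)
(3s)^3 = 3.44×10⁻¹⁸ / (5.75×10⁻²) = 5.98×10⁻¹⁷
s = 1.30×10⁻⁶ M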